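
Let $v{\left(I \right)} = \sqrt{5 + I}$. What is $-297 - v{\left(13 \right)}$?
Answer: $-297 - 3 \sqrt{2} \approx -301.24$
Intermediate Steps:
$-297 - v{\left(13 \right)} = -297 - \sqrt{5 + 13} = -297 - \sqrt{18} = -297 - 3 \sqrt{2}$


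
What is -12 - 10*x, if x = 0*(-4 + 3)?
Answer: -12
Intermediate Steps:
x = 0 (x = 0*(-1) = 0)
-12 - 10*x = -12 - 10*0 = -12 + 0 = -12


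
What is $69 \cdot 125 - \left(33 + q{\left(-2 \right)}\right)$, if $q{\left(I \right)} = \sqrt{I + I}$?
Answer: $8592 - 2 i \approx 8592.0 - 2.0 i$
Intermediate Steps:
$q{\left(I \right)} = \sqrt{2} \sqrt{I}$ ($q{\left(I \right)} = \sqrt{2 I} = \sqrt{2} \sqrt{I}$)
$69 \cdot 125 - \left(33 + q{\left(-2 \right)}\right) = 69 \cdot 125 - \left(33 + \sqrt{2} \sqrt{-2}\right) = 8625 - \left(33 + \sqrt{2} i \sqrt{2}\right) = 8625 - \left(33 + 2 i\right) = 8592 - 2 i$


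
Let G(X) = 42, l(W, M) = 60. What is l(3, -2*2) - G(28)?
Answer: 18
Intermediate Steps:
l(3, -2*2) - G(28) = 60 - 1*42 = 60 - 42 = 18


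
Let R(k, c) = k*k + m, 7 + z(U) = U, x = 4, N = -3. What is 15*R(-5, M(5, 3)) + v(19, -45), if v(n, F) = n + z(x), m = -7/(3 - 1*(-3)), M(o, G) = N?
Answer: 747/2 ≈ 373.50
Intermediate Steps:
M(o, G) = -3
m = -7/6 (m = -7/(3 + 3) = -7/6 ≈ -1.1667)
z(U) = -7 + U
R(k, c) = -7/6 + k² (R(k, c) = k*k - 7/6 = k² - 7/6 = -7/6 + k²)
v(n, F) = -3 + n (v(n, F) = n + (-7 + 4) = n - 3 = -3 + n)
15*R(-5, M(5, 3)) + v(19, -45) = 15*(-7/6 + (-5)²) + (-3 + 19) = 15*(-7/6 + 25) + 16 = 15*(143/6) + 16 = 715/2 + 16 = 747/2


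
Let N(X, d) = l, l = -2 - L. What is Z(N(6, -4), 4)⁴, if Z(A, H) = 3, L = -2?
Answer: 81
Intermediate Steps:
l = 0 (l = -2 - 1*(-2) = -2 + 2 = 0)
N(X, d) = 0
Z(N(6, -4), 4)⁴ = 3⁴ = 81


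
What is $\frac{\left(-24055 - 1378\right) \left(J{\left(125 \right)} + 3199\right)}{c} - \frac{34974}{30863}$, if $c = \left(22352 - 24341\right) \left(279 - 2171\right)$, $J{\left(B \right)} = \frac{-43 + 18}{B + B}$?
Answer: $- \frac{8808513591217}{387144237480} \approx -22.753$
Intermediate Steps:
$J{\left(B \right)} = - \frac{25}{2 B}$
$c = 3763188$ ($c = \left(-1989\right) \left(-1892\right) = 3763188$)
$\frac{\left(-24055 - 1378\right) \left(J{\left(125 \right)} + 3199\right)}{c} - \frac{34974}{30863} = \frac{\left(-24055 - 1378\right) \left(- \frac{25}{2 \cdot 125} + 3199\right)}{3763188} - \frac{34974}{30863} = - 25433 \left(\left(- \frac{25}{2}\right) \frac{1}{125} + 3199\right) \frac{1}{3763188} - \frac{34974}{30863} = - 25433 \left(- \frac{1}{10} + 3199\right) \frac{1}{3763188} - \frac{34974}{30863} = \left(-25433\right) \frac{31989}{10} \cdot \frac{1}{3763188} - \frac{34974}{30863} = \left(- \frac{813576237}{10}\right) \frac{1}{3763188} - \frac{34974}{30863} = - \frac{271192079}{12543960} - \frac{34974}{30863} = - \frac{8808513591217}{387144237480}$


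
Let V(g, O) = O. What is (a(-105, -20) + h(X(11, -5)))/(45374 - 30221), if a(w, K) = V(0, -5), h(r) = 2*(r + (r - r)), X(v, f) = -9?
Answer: -23/15153 ≈ -0.0015179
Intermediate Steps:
h(r) = 2*r (h(r) = 2*(r + 0) = 2*r)
a(w, K) = -5
(a(-105, -20) + h(X(11, -5)))/(45374 - 30221) = (-5 + 2*(-9))/(45374 - 30221) = (-5 - 18)/15153 = -23*1/15153 = -23/15153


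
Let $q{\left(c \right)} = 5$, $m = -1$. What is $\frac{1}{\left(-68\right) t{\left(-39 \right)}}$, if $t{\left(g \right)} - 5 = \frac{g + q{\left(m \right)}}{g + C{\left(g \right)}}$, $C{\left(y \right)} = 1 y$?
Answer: $- \frac{39}{14416} \approx -0.0027053$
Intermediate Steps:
$C{\left(y \right)} = y$
$t{\left(g \right)} = 5 + \frac{5 + g}{2 g}$ ($t{\left(g \right)} = 5 + \frac{g + 5}{g + g} = 5 + \frac{5 + g}{2 g}$)
$\frac{1}{\left(-68\right) t{\left(-39 \right)}} = \frac{1}{\left(-68\right) \frac{5 + 11 \left(-39\right)}{2 \left(-39\right)}} = \frac{1}{\left(-68\right) \frac{1}{2} \left(- \frac{1}{39}\right) \left(5 - 429\right)} = \frac{1}{\left(-68\right) \frac{1}{2} \left(- \frac{1}{39}\right) \left(-424\right)} = \frac{1}{\left(-68\right) \frac{212}{39}} = \frac{1}{- \frac{14416}{39}} = - \frac{39}{14416}$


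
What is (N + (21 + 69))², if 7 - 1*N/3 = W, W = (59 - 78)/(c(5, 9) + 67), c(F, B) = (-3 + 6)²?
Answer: 199809/16 ≈ 12488.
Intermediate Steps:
c(F, B) = 9 (c(F, B) = 3² = 9)
W = -¼ (W = (59 - 78)/(9 + 67) = -19/76 = -19*1/76 = -¼ ≈ -0.25000)
N = 87/4 (N = 21 - 3*(-¼) = 21 + ¾ = 87/4 ≈ 21.750)
(N + (21 + 69))² = (87/4 + (21 + 69))² = (87/4 + 90)² = (447/4)² = 199809/16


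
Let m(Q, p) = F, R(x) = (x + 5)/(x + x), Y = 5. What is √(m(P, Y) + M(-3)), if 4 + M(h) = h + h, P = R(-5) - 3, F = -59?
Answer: I*√69 ≈ 8.3066*I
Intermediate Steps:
R(x) = (5 + x)/(2*x) (R(x) = (5 + x)/((2*x)) = (5 + x)*(1/(2*x)) = (5 + x)/(2*x))
P = -3 (P = (½)*(5 - 5)/(-5) - 3 = (½)*(-⅕)*0 - 3 = 0 - 3 = -3)
m(Q, p) = -59
M(h) = -4 + 2*h (M(h) = -4 + (h + h) = -4 + 2*h)
√(m(P, Y) + M(-3)) = √(-59 + (-4 + 2*(-3))) = √(-59 + (-4 - 6)) = √(-59 - 10) = √(-69) = I*√69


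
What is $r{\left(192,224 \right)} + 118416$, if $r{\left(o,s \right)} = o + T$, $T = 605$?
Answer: $119213$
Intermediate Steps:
$r{\left(o,s \right)} = 605 + o$ ($r{\left(o,s \right)} = o + 605 = 605 + o$)
$r{\left(192,224 \right)} + 118416 = \left(605 + 192\right) + 118416 = 797 + 118416 = 119213$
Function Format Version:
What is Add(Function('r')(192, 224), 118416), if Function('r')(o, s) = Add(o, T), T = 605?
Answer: 119213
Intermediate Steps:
Function('r')(o, s) = Add(605, o) (Function('r')(o, s) = Add(o, 605) = Add(605, o))
Add(Function('r')(192, 224), 118416) = Add(Add(605, 192), 118416) = Add(797, 118416) = 119213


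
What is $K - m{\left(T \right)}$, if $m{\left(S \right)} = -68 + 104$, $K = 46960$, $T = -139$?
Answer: $46924$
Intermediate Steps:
$m{\left(S \right)} = 36$
$K - m{\left(T \right)} = 46960 - 36 = 46924$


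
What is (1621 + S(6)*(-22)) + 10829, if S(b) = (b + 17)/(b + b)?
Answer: 74447/6 ≈ 12408.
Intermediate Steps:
S(b) = (17 + b)/(2*b) (S(b) = (17 + b)/((2*b)) = (17 + b)*(1/(2*b)) = (17 + b)/(2*b))
(1621 + S(6)*(-22)) + 10829 = (1621 + ((½)*(17 + 6)/6)*(-22)) + 10829 = (1621 + ((½)*(⅙)*23)*(-22)) + 10829 = (1621 + (23/12)*(-22)) + 10829 = (1621 - 253/6) + 10829 = 9473/6 + 10829 = 74447/6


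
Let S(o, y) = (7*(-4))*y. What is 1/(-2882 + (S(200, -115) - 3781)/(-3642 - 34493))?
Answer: -38135/109904509 ≈ -0.00034698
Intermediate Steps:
S(o, y) = -28*y
1/(-2882 + (S(200, -115) - 3781)/(-3642 - 34493)) = 1/(-2882 + (-28*(-115) - 3781)/(-3642 - 34493)) = 1/(-2882 + (3220 - 3781)/(-38135)) = 1/(-2882 - 561*(-1/38135)) = 1/(-2882 + 561/38135) = 1/(-109904509/38135) = -38135/109904509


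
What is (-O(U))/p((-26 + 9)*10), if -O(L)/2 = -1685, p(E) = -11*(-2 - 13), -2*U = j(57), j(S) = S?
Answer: -674/33 ≈ -20.424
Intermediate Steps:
U = -57/2 (U = -½*57 = -57/2 ≈ -28.500)
p(E) = 165 (p(E) = -11*(-15) = 165)
O(L) = 3370 (O(L) = -2*(-1685) = 3370)
(-O(U))/p((-26 + 9)*10) = -1*3370/165 = -3370*1/165 = -674/33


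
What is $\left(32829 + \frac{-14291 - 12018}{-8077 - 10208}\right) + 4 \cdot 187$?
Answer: $\frac{613981754}{18285} \approx 33578.0$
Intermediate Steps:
$\left(32829 + \frac{-14291 - 12018}{-8077 - 10208}\right) + 4 \cdot 187 = \left(32829 - \frac{26309}{-18285}\right) + 748 = \left(32829 - - \frac{26309}{18285}\right) + 748 = \left(32829 + \frac{26309}{18285}\right) + 748 = \frac{600304574}{18285} + 748 = \frac{613981754}{18285}$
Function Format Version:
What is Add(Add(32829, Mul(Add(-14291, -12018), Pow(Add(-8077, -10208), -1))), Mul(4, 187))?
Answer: Rational(613981754, 18285) ≈ 33578.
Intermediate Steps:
Add(Add(32829, Mul(Add(-14291, -12018), Pow(Add(-8077, -10208), -1))), Mul(4, 187)) = Add(Add(32829, Mul(-26309, Pow(-18285, -1))), 748) = Add(Add(32829, Mul(-26309, Rational(-1, 18285))), 748) = Add(Add(32829, Rational(26309, 18285)), 748) = Add(Rational(600304574, 18285), 748) = Rational(613981754, 18285)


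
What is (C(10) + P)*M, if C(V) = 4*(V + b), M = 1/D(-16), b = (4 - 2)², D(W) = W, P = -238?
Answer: 91/8 ≈ 11.375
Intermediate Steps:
b = 4 (b = 2² = 4)
M = -1/16 (M = 1/(-16) = -1/16 ≈ -0.062500)
C(V) = 16 + 4*V (C(V) = 4*(V + 4) = 4*(4 + V) = 16 + 4*V)
(C(10) + P)*M = ((16 + 4*10) - 238)*(-1/16) = ((16 + 40) - 238)*(-1/16) = (56 - 238)*(-1/16) = -182*(-1/16) = 91/8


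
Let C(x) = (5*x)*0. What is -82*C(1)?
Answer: 0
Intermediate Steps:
C(x) = 0
-82*C(1) = -82*0 = 0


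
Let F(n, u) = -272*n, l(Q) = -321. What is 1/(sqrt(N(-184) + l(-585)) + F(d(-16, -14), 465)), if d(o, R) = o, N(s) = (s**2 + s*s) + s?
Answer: 4352/18872697 - sqrt(67207)/18872697 ≈ 0.00021686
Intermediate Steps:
N(s) = s + 2*s**2 (N(s) = (s**2 + s**2) + s = 2*s**2 + s = s + 2*s**2)
1/(sqrt(N(-184) + l(-585)) + F(d(-16, -14), 465)) = 1/(sqrt(-184*(1 + 2*(-184)) - 321) - 272*(-16)) = 1/(sqrt(-184*(1 - 368) - 321) + 4352) = 1/(sqrt(-184*(-367) - 321) + 4352) = 1/(sqrt(67528 - 321) + 4352) = 1/(sqrt(67207) + 4352) = 1/(4352 + sqrt(67207))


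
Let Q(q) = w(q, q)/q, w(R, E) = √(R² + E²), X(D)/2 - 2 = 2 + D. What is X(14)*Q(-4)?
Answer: -36*√2 ≈ -50.912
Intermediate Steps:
X(D) = 8 + 2*D (X(D) = 4 + 2*(2 + D) = 4 + (4 + 2*D) = 8 + 2*D)
w(R, E) = √(E² + R²)
Q(q) = √2*√(q²)/q (Q(q) = √(q² + q²)/q = √(2*q²)/q = (√2*√(q²))/q = √2*√(q²)/q)
X(14)*Q(-4) = (8 + 2*14)*(√2*√((-4)²)/(-4)) = (8 + 28)*(√2*(-¼)*√16) = 36*(√2*(-¼)*4) = 36*(-√2) = -36*√2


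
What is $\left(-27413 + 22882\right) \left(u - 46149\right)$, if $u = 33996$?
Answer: $55065243$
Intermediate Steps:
$\left(-27413 + 22882\right) \left(u - 46149\right) = \left(-27413 + 22882\right) \left(33996 - 46149\right) = \left(-4531\right) \left(-12153\right) = 55065243$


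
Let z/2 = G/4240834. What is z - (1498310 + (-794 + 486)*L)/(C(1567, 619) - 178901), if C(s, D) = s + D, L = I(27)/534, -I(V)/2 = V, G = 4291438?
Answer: 31841525987644/3031740420345 ≈ 10.503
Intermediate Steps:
I(V) = -2*V
z = 4291438/2120417 (z = 2*(4291438/4240834) = 2*(4291438*(1/4240834)) = 2*(2145719/2120417) = 4291438/2120417 ≈ 2.0239)
L = -9/89 (L = -2*27/534 = -54*1/534 = -9/89 ≈ -0.10112)
C(s, D) = D + s
z - (1498310 + (-794 + 486)*L)/(C(1567, 619) - 178901) = 4291438/2120417 - (1498310 + (-794 + 486)*(-9/89))/((619 + 1567) - 178901) = 4291438/2120417 - (1498310 - 308*(-9/89))/(2186 - 178901) = 4291438/2120417 - (1498310 + 2772/89)/(-176715) = 4291438/2120417 - 133352362*(-1)/(89*176715) = 4291438/2120417 - 1*(-12122942/1429785) = 4291438/2120417 + 12122942/1429785 = 31841525987644/3031740420345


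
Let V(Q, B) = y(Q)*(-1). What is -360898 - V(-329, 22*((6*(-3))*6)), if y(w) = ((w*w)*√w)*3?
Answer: -360898 + 324723*I*√329 ≈ -3.609e+5 + 5.8899e+6*I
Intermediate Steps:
y(w) = 3*w^(5/2) (y(w) = (w²*√w)*3 = w^(5/2)*3 = 3*w^(5/2))
V(Q, B) = -3*Q^(5/2) (V(Q, B) = (3*Q^(5/2))*(-1) = -3*Q^(5/2))
-360898 - V(-329, 22*((6*(-3))*6)) = -360898 - (-3)*(-329)^(5/2) = -360898 - (-3)*108241*I*√329 = -360898 - (-324723)*I*√329 = -360898 + 324723*I*√329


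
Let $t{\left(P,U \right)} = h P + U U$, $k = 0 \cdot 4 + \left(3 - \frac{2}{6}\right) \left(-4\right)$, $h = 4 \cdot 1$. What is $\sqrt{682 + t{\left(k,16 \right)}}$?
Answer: $\frac{\sqrt{8058}}{3} \approx 29.922$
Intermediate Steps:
$h = 4$
$k = - \frac{32}{3}$ ($k = 0 + \left(3 - \frac{1}{3}\right) \left(-4\right) = 0 + \frac{8}{3} \left(-4\right) = 0 - \frac{32}{3} = - \frac{32}{3} \approx -10.667$)
$t{\left(P,U \right)} = U^{2} + 4 P$ ($t{\left(P,U \right)} = 4 P + U U = 4 P + U^{2} = U^{2} + 4 P$)
$\sqrt{682 + t{\left(k,16 \right)}} = \sqrt{682 + \left(16^{2} + 4 \left(- \frac{32}{3}\right)\right)} = \sqrt{682 + \left(256 - \frac{128}{3}\right)} = \sqrt{682 + \frac{640}{3}} = \sqrt{\frac{2686}{3}} = \frac{\sqrt{8058}}{3}$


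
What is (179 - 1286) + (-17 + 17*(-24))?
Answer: -1532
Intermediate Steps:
(179 - 1286) + (-17 + 17*(-24)) = -1107 + (-17 - 408) = -1107 - 425 = -1532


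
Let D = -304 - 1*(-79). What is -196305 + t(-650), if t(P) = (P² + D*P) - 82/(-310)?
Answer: 57729016/155 ≈ 3.7245e+5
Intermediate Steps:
D = -225 (D = -304 + 79 = -225)
t(P) = 41/155 + P² - 225*P (t(P) = (P² - 225*P) - 82/(-310) = (P² - 225*P) - 82*(-1/310) = (P² - 225*P) + 41/155 = 41/155 + P² - 225*P)
-196305 + t(-650) = -196305 + (41/155 + (-650)² - 225*(-650)) = -196305 + (41/155 + 422500 + 146250) = -196305 + 88156291/155 = 57729016/155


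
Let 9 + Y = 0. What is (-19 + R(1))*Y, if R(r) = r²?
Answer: 162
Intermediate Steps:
Y = -9 (Y = -9 + 0 = -9)
(-19 + R(1))*Y = (-19 + 1²)*(-9) = (-19 + 1)*(-9) = -18*(-9) = 162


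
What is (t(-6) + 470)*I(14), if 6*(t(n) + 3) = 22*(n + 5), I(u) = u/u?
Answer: 1390/3 ≈ 463.33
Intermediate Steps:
I(u) = 1
t(n) = 46/3 + 11*n/3 (t(n) = -3 + (22*(n + 5))/6 = -3 + (22*(5 + n))/6 = -3 + (110 + 22*n)/6 = -3 + (55/3 + 11*n/3) = 46/3 + 11*n/3)
(t(-6) + 470)*I(14) = ((46/3 + (11/3)*(-6)) + 470)*1 = ((46/3 - 22) + 470)*1 = (-20/3 + 470)*1 = (1390/3)*1 = 1390/3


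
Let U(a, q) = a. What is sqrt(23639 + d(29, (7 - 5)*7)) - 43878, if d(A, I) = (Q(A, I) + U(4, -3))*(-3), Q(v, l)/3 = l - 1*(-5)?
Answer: -43878 + 4*sqrt(1466) ≈ -43725.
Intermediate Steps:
Q(v, l) = 15 + 3*l (Q(v, l) = 3*(l - 1*(-5)) = 3*(l + 5) = 3*(5 + l) = 15 + 3*l)
d(A, I) = -57 - 9*I (d(A, I) = ((15 + 3*I) + 4)*(-3) = (19 + 3*I)*(-3) = -57 - 9*I)
sqrt(23639 + d(29, (7 - 5)*7)) - 43878 = sqrt(23639 + (-57 - 9*(7 - 5)*7)) - 43878 = sqrt(23639 + (-57 - 18*7)) - 43878 = sqrt(23639 + (-57 - 9*14)) - 43878 = sqrt(23639 + (-57 - 126)) - 43878 = sqrt(23639 - 183) - 43878 = sqrt(23456) - 43878 = 4*sqrt(1466) - 43878 = -43878 + 4*sqrt(1466)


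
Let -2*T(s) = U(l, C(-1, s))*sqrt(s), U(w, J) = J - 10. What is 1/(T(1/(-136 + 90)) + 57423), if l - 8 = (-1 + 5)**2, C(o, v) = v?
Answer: 22357300512/1283823267513097 - 42412*I*sqrt(46)/1283823267513097 ≈ 1.7415e-5 - 2.2406e-10*I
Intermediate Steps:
l = 24 (l = 8 + (-1 + 5)**2 = 8 + 4**2 = 8 + 16 = 24)
U(w, J) = -10 + J
T(s) = -sqrt(s)*(-10 + s)/2 (T(s) = -(-10 + s)*sqrt(s)/2 = -sqrt(s)*(-10 + s)/2)
1/(T(1/(-136 + 90)) + 57423) = 1/(sqrt(1/(-136 + 90))*(10 - 1/(-136 + 90))/2 + 57423) = 1/(sqrt(1/(-46))*(10 - 1/(-46))/2 + 57423) = 1/(sqrt(-1/46)*(10 - 1*(-1/46))/2 + 57423) = 1/((I*sqrt(46)/46)*(10 + 1/46)/2 + 57423) = 1/((1/2)*(I*sqrt(46)/46)*(461/46) + 57423) = 1/(461*I*sqrt(46)/4232 + 57423) = 1/(57423 + 461*I*sqrt(46)/4232)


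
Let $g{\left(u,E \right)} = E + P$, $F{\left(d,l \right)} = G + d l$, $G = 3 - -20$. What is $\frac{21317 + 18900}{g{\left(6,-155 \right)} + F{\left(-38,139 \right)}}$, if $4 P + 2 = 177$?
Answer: $- \frac{160868}{21481} \approx -7.4889$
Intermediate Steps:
$P = \frac{175}{4}$ ($P = - \frac{1}{2} + \frac{1}{4} \cdot 177 = - \frac{1}{2} + \frac{177}{4} = \frac{175}{4} \approx 43.75$)
$G = 23$ ($G = 3 + 20 = 23$)
$F{\left(d,l \right)} = 23 + d l$
$g{\left(u,E \right)} = \frac{175}{4} + E$ ($g{\left(u,E \right)} = E + \frac{175}{4} = \frac{175}{4} + E$)
$\frac{21317 + 18900}{g{\left(6,-155 \right)} + F{\left(-38,139 \right)}} = \frac{21317 + 18900}{\left(\frac{175}{4} - 155\right) + \left(23 - 5282\right)} = \frac{40217}{- \frac{445}{4} + \left(23 - 5282\right)} = \frac{40217}{- \frac{445}{4} - 5259} = \frac{40217}{- \frac{21481}{4}} = 40217 \left(- \frac{4}{21481}\right) = - \frac{160868}{21481}$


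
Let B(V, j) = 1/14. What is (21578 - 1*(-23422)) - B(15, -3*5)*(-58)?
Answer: 315029/7 ≈ 45004.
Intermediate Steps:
B(V, j) = 1/14
(21578 - 1*(-23422)) - B(15, -3*5)*(-58) = (21578 - 1*(-23422)) - (-58)/14 = (21578 + 23422) - 1*(-29/7) = 45000 + 29/7 = 315029/7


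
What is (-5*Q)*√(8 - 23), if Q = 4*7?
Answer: -140*I*√15 ≈ -542.22*I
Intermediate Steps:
Q = 28
(-5*Q)*√(8 - 23) = (-5*28)*√(8 - 23) = -140*I*√15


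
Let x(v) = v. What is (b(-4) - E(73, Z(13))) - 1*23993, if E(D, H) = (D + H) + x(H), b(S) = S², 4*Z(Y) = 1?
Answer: -48101/2 ≈ -24051.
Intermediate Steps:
Z(Y) = ¼ (Z(Y) = (¼)*1 = ¼)
E(D, H) = D + 2*H (E(D, H) = (D + H) + H = D + 2*H)
(b(-4) - E(73, Z(13))) - 1*23993 = ((-4)² - (73 + 2*(¼))) - 1*23993 = (16 - (73 + ½)) - 23993 = (16 - 1*147/2) - 23993 = (16 - 147/2) - 23993 = -115/2 - 23993 = -48101/2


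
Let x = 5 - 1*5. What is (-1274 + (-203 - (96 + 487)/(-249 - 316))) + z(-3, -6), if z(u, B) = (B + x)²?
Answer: -813582/565 ≈ -1440.0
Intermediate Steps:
x = 0 (x = 5 - 5 = 0)
z(u, B) = B² (z(u, B) = (B + 0)² = B²)
(-1274 + (-203 - (96 + 487)/(-249 - 316))) + z(-3, -6) = (-1274 + (-203 - (96 + 487)/(-249 - 316))) + (-6)² = (-1274 + (-203 - 583/(-565))) + 36 = (-1274 + (-203 - 583*(-1)/565)) + 36 = (-1274 + (-203 - 1*(-583/565))) + 36 = (-1274 + (-203 + 583/565)) + 36 = (-1274 - 114112/565) + 36 = -833922/565 + 36 = -813582/565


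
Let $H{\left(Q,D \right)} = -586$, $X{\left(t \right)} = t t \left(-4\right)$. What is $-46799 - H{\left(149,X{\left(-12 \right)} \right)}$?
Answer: $-46213$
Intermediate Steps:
$X{\left(t \right)} = - 4 t^{2}$ ($X{\left(t \right)} = t^{2} \left(-4\right) = - 4 t^{2}$)
$-46799 - H{\left(149,X{\left(-12 \right)} \right)} = -46799 - -586 = -46799 + 586 = -46213$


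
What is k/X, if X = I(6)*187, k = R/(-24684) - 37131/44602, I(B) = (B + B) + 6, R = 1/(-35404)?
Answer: -16224619451707/65600374571287776 ≈ -0.00024733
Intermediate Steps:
R = -1/35404 ≈ -2.8245e-5
I(B) = 6 + 2*B (I(B) = 2*B + 6 = 6 + 2*B)
k = -16224619451707/19489119005136 (k = -1/35404/(-24684) - 37131/44602 = -1/35404*(-1/24684) - 37131*1/44602 = 1/873912336 - 37131/44602 = -16224619451707/19489119005136 ≈ -0.83250)
X = 3366 (X = (6 + 2*6)*187 = (6 + 12)*187 = 18*187 = 3366)
k/X = -16224619451707/19489119005136/3366 = -16224619451707/19489119005136*1/3366 = -16224619451707/65600374571287776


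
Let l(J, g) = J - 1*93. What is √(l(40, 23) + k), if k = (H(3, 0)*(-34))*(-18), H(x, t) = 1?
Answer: √559 ≈ 23.643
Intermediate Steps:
l(J, g) = -93 + J (l(J, g) = J - 93 = -93 + J)
k = 612 (k = (1*(-34))*(-18) = -34*(-18) = 612)
√(l(40, 23) + k) = √((-93 + 40) + 612) = √(-53 + 612) = √559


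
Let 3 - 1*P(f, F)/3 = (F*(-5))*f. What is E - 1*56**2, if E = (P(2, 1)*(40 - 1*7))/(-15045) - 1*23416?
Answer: -133158709/5015 ≈ -26552.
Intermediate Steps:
P(f, F) = 9 + 15*F*f (P(f, F) = 9 - 3*F*(-5)*f = 9 - 3*(-5*F)*f = 9 - (-15)*F*f = 9 + 15*F*f)
E = -117431669/5015 (E = ((9 + 15*1*2)*(40 - 1*7))/(-15045) - 1*23416 = ((9 + 30)*(40 - 7))*(-1/15045) - 23416 = (39*33)*(-1/15045) - 23416 = 1287*(-1/15045) - 23416 = -429/5015 - 23416 = -117431669/5015 ≈ -23416.)
E - 1*56**2 = -117431669/5015 - 1*56**2 = -117431669/5015 - 1*3136 = -117431669/5015 - 3136 = -133158709/5015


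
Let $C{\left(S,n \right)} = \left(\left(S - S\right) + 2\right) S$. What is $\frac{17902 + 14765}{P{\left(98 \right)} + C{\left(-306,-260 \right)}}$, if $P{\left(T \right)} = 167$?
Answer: $- \frac{32667}{445} \approx -73.409$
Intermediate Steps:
$C{\left(S,n \right)} = 2 S$ ($C{\left(S,n \right)} = \left(0 + 2\right) S = 2 S$)
$\frac{17902 + 14765}{P{\left(98 \right)} + C{\left(-306,-260 \right)}} = \frac{17902 + 14765}{167 + 2 \left(-306\right)} = \frac{32667}{167 - 612} = \frac{32667}{-445} = 32667 \left(- \frac{1}{445}\right) = - \frac{32667}{445}$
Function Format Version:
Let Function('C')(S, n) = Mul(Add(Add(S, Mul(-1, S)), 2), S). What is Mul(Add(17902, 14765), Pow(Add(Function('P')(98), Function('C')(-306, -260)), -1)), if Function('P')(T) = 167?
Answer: Rational(-32667, 445) ≈ -73.409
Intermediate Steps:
Function('C')(S, n) = Mul(2, S) (Function('C')(S, n) = Mul(Add(0, 2), S) = Mul(2, S))
Mul(Add(17902, 14765), Pow(Add(Function('P')(98), Function('C')(-306, -260)), -1)) = Mul(Add(17902, 14765), Pow(Add(167, Mul(2, -306)), -1)) = Mul(32667, Pow(Add(167, -612), -1)) = Mul(32667, Pow(-445, -1)) = Mul(32667, Rational(-1, 445)) = Rational(-32667, 445)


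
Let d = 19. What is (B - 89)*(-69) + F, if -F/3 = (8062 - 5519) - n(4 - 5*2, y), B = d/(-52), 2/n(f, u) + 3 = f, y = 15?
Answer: -228299/156 ≈ -1463.5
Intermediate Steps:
n(f, u) = 2/(-3 + f)
B = -19/52 (B = 19/(-52) = 19*(-1/52) = -19/52 ≈ -0.36538)
F = -22889/3 (F = -3*((8062 - 5519) - 2/(-3 + (4 - 5*2))) = -3*(2543 - 2/(-3 + (4 - 10))) = -3*(2543 - 2/(-3 - 6)) = -3*(2543 - 2/(-9)) = -3*(2543 - 2*(-1)/9) = -3*(2543 - 1*(-2/9)) = -3*(2543 + 2/9) = -3*22889/9 = -22889/3 ≈ -7629.7)
(B - 89)*(-69) + F = (-19/52 - 89)*(-69) - 22889/3 = -4647/52*(-69) - 22889/3 = 320643/52 - 22889/3 = -228299/156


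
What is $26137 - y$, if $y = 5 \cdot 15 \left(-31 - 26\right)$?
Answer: $30412$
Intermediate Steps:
$y = -4275$ ($y = 75 \left(-57\right) = -4275$)
$26137 - y = 26137 - -4275 = 26137 + 4275 = 30412$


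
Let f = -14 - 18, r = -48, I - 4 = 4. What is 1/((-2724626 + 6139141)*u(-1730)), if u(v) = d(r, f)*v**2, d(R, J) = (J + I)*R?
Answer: 1/11772635838912000 ≈ 8.4943e-17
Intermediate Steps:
I = 8 (I = 4 + 4 = 8)
f = -32
d(R, J) = R*(8 + J) (d(R, J) = (J + 8)*R = (8 + J)*R = R*(8 + J))
u(v) = 1152*v**2 (u(v) = (-48*(8 - 32))*v**2 = (-48*(-24))*v**2 = 1152*v**2)
1/((-2724626 + 6139141)*u(-1730)) = 1/((-2724626 + 6139141)*((1152*(-1730)**2))) = 1/(3414515*((1152*2992900))) = (1/3414515)/3447820800 = (1/3414515)*(1/3447820800) = 1/11772635838912000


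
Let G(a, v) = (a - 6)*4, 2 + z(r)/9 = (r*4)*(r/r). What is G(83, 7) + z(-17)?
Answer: -322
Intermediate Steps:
z(r) = -18 + 36*r (z(r) = -18 + 9*((r*4)*(r/r)) = -18 + 9*((4*r)*1) = -18 + 9*(4*r) = -18 + 36*r)
G(a, v) = -24 + 4*a (G(a, v) = (-6 + a)*4 = -24 + 4*a)
G(83, 7) + z(-17) = (-24 + 4*83) + (-18 + 36*(-17)) = (-24 + 332) + (-18 - 612) = 308 - 630 = -322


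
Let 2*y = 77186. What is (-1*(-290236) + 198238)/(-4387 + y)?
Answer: 244237/17103 ≈ 14.280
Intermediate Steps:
y = 38593 (y = (½)*77186 = 38593)
(-1*(-290236) + 198238)/(-4387 + y) = (-1*(-290236) + 198238)/(-4387 + 38593) = (290236 + 198238)/34206 = 488474*(1/34206) = 244237/17103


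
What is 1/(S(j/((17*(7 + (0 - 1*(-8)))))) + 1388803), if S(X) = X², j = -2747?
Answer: 65025/90314461084 ≈ 7.1998e-7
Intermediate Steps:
1/(S(j/((17*(7 + (0 - 1*(-8)))))) + 1388803) = 1/((-2747*1/(17*(7 + (0 - 1*(-8)))))² + 1388803) = 1/((-2747*1/(17*(7 + (0 + 8))))² + 1388803) = 1/((-2747*1/(17*(7 + 8)))² + 1388803) = 1/((-2747/(17*15))² + 1388803) = 1/((-2747/255)² + 1388803) = 1/(7546009/65025 + 1388803) = 1/(90314461084/65025) = 65025/90314461084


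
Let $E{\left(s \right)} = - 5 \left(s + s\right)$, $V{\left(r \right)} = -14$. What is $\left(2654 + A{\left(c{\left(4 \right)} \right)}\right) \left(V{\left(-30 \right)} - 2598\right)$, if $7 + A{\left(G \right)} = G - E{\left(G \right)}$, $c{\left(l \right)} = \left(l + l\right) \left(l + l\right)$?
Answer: $-8752812$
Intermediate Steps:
$c{\left(l \right)} = 4 l^{2}$ ($c{\left(l \right)} = 2 l 2 l = 4 l^{2}$)
$E{\left(s \right)} = - 10 s$ ($E{\left(s \right)} = - 5 \cdot 2 s = - 10 s$)
$A{\left(G \right)} = -7 + 11 G$ ($A{\left(G \right)} = -7 + \left(G - - 10 G\right) = -7 + \left(G + 10 G\right) = -7 + 11 G$)
$\left(2654 + A{\left(c{\left(4 \right)} \right)}\right) \left(V{\left(-30 \right)} - 2598\right) = \left(2654 - \left(7 - 11 \cdot 4 \cdot 4^{2}\right)\right) \left(-14 - 2598\right) = \left(2654 - \left(7 - 11 \cdot 4 \cdot 16\right)\right) \left(-2612\right) = \left(2654 + \left(-7 + 11 \cdot 64\right)\right) \left(-2612\right) = \left(2654 + \left(-7 + 704\right)\right) \left(-2612\right) = \left(2654 + 697\right) \left(-2612\right) = 3351 \left(-2612\right) = -8752812$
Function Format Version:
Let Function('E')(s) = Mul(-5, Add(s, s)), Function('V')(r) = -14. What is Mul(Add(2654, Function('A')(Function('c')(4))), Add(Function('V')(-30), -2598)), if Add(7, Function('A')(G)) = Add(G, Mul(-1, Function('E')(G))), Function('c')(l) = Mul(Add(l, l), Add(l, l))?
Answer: -8752812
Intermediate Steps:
Function('c')(l) = Mul(4, Pow(l, 2)) (Function('c')(l) = Mul(Mul(2, l), Mul(2, l)) = Mul(4, Pow(l, 2)))
Function('E')(s) = Mul(-10, s) (Function('E')(s) = Mul(-5, Mul(2, s)) = Mul(-10, s))
Function('A')(G) = Add(-7, Mul(11, G)) (Function('A')(G) = Add(-7, Add(G, Mul(-1, Mul(-10, G)))) = Add(-7, Add(G, Mul(10, G))) = Add(-7, Mul(11, G)))
Mul(Add(2654, Function('A')(Function('c')(4))), Add(Function('V')(-30), -2598)) = Mul(Add(2654, Add(-7, Mul(11, Mul(4, Pow(4, 2))))), Add(-14, -2598)) = Mul(Add(2654, Add(-7, Mul(11, Mul(4, 16)))), -2612) = Mul(Add(2654, Add(-7, Mul(11, 64))), -2612) = Mul(Add(2654, Add(-7, 704)), -2612) = Mul(Add(2654, 697), -2612) = Mul(3351, -2612) = -8752812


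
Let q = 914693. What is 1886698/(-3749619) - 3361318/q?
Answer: -14329411291556/3429750251967 ≈ -4.1780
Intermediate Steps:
1886698/(-3749619) - 3361318/q = 1886698/(-3749619) - 3361318/914693 = 1886698*(-1/3749619) - 3361318*1/914693 = -1886698/3749619 - 3361318/914693 = -14329411291556/3429750251967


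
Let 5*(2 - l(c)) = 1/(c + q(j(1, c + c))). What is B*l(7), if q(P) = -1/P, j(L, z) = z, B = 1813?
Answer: 1733228/485 ≈ 3573.7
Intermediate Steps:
l(c) = 2 - 1/(5*(c - 1/(2*c))) (l(c) = 2 - 1/(5*(c - 1/(c + c))) = 2 - 1/(5*(c - 1/(2*c))))
B*l(7) = 1813*(2*(-5 + 7*(-1 + 10*7))/(5*(-1 + 2*7²))) = 1813*(2*(-5 + 7*(-1 + 70))/(5*(-1 + 2*49))) = 1813*(2*(-5 + 7*69)/(5*(-1 + 98))) = 1813*((⅖)*(-5 + 483)/97) = 1813*((⅖)*(1/97)*478) = 1813*(956/485) = 1733228/485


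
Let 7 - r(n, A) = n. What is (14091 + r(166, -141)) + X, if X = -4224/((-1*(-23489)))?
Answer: 327244524/23489 ≈ 13932.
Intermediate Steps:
X = -4224/23489 ≈ -0.17983
r(n, A) = 7 - n
(14091 + r(166, -141)) + X = (14091 + (7 - 1*166)) - 4224/23489 = (14091 + (7 - 166)) - 4224/23489 = (14091 - 159) - 4224/23489 = 13932 - 4224/23489 = 327244524/23489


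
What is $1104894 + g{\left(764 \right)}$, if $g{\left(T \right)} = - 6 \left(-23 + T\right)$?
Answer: $1100448$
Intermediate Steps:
$g{\left(T \right)} = 138 - 6 T$
$1104894 + g{\left(764 \right)} = 1104894 + \left(138 - 4584\right) = 1104894 - 4446 = 1100448$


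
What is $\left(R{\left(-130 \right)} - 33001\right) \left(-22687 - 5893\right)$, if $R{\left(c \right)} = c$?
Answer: $946883980$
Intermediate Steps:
$\left(R{\left(-130 \right)} - 33001\right) \left(-22687 - 5893\right) = \left(-130 - 33001\right) \left(-22687 - 5893\right) = - 33131 \left(-22687 - 5893\right) = \left(-33131\right) \left(-28580\right) = 946883980$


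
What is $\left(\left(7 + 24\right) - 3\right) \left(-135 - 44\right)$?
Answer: $-5012$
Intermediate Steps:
$\left(\left(7 + 24\right) - 3\right) \left(-135 - 44\right) = \left(31 - 3\right) \left(-179\right) = 28 \left(-179\right) = -5012$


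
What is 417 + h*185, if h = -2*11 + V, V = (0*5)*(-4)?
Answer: -3653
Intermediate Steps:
V = 0 (V = 0*(-4) = 0)
h = -22 (h = -2*11 + 0 = -22 + 0 = -22)
417 + h*185 = 417 - 22*185 = 417 - 4070 = -3653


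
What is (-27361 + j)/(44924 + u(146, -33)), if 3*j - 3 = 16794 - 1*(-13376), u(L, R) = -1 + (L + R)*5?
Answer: -25955/68232 ≈ -0.38039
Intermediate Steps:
u(L, R) = -1 + 5*L + 5*R (u(L, R) = -1 + (5*L + 5*R) = -1 + 5*L + 5*R)
j = 30173/3 (j = 1 + (16794 - 1*(-13376))/3 = 1 + (16794 + 13376)/3 = 1 + (⅓)*30170 = 1 + 30170/3 = 30173/3 ≈ 10058.)
(-27361 + j)/(44924 + u(146, -33)) = (-27361 + 30173/3)/(44924 + (-1 + 5*146 + 5*(-33))) = -51910/(3*(44924 + (-1 + 730 - 165))) = -51910/(3*(44924 + 564)) = -51910/3/45488 = -51910/3*1/45488 = -25955/68232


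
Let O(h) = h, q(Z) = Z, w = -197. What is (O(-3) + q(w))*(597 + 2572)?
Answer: -633800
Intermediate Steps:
(O(-3) + q(w))*(597 + 2572) = (-3 - 197)*(597 + 2572) = -200*3169 = -633800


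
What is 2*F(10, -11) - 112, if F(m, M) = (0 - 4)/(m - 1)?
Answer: -1016/9 ≈ -112.89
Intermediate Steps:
F(m, M) = -4/(-1 + m)
2*F(10, -11) - 112 = 2*(-4/(-1 + 10)) - 112 = 2*(-4/9) - 112 = -8/9 - 112 = -1016/9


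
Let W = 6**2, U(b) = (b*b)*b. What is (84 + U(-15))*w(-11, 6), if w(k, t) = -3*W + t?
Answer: 335682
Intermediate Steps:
U(b) = b**3 (U(b) = b**2*b = b**3)
W = 36
w(k, t) = -108 + t (w(k, t) = -3*36 + t = -108 + t)
(84 + U(-15))*w(-11, 6) = (84 + (-15)**3)*(-108 + 6) = (84 - 3375)*(-102) = -3291*(-102) = 335682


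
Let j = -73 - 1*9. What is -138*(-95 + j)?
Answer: 24426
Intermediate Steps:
j = -82 (j = -73 - 9 = -82)
-138*(-95 + j) = -138*(-95 - 82) = -138*(-177) = 24426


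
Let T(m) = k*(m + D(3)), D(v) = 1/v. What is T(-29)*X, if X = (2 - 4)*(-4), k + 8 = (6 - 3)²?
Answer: -688/3 ≈ -229.33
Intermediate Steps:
k = 1 (k = -8 + (6 - 3)² = -8 + 3² = -8 + 9 = 1)
T(m) = ⅓ + m (T(m) = 1*(m + 1/3) = 1*(m + ⅓) = 1*(⅓ + m) = ⅓ + m)
X = 8 (X = -2*(-4) = 8)
T(-29)*X = (⅓ - 29)*8 = -86/3*8 = -688/3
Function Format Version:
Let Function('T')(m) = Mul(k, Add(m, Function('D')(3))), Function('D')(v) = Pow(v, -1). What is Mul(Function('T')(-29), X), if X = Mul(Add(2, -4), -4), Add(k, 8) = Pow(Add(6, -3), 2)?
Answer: Rational(-688, 3) ≈ -229.33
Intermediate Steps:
k = 1 (k = Add(-8, Pow(Add(6, -3), 2)) = Add(-8, Pow(3, 2)) = Add(-8, 9) = 1)
Function('T')(m) = Add(Rational(1, 3), m) (Function('T')(m) = Mul(1, Add(m, Pow(3, -1))) = Mul(1, Add(m, Rational(1, 3))) = Mul(1, Add(Rational(1, 3), m)) = Add(Rational(1, 3), m))
X = 8 (X = Mul(-2, -4) = 8)
Mul(Function('T')(-29), X) = Mul(Add(Rational(1, 3), -29), 8) = Mul(Rational(-86, 3), 8) = Rational(-688, 3)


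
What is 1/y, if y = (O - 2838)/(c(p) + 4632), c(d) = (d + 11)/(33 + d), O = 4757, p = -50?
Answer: 78783/32623 ≈ 2.4150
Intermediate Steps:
c(d) = (11 + d)/(33 + d)
y = 32623/78783 (y = (4757 - 2838)/((11 - 50)/(33 - 50) + 4632) = 1919/(-39/(-17) + 4632) = 1919/(-1/17*(-39) + 4632) = 1919/(39/17 + 4632) = 1919/(78783/17) = 1919*(17/78783) = 32623/78783 ≈ 0.41409)
1/y = 1/(32623/78783) = 78783/32623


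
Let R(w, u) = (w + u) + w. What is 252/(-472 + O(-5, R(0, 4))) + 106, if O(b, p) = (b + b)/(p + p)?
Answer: 66550/631 ≈ 105.47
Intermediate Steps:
R(w, u) = u + 2*w (R(w, u) = (u + w) + w = u + 2*w)
O(b, p) = b/p (O(b, p) = (2*b)/((2*p)) = (2*b)*(1/(2*p)) = b/p)
252/(-472 + O(-5, R(0, 4))) + 106 = 252/(-472 - 5/(4 + 2*0)) + 106 = 252/(-472 - 5/(4 + 0)) + 106 = 252/(-472 - 5/4) + 106 = 252/(-1893/4) + 106 = -4/1893*252 + 106 = -336/631 + 106 = 66550/631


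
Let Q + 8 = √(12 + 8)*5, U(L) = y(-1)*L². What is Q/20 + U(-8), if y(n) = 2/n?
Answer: -642/5 + √5/2 ≈ -127.28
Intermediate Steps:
U(L) = -2*L² (U(L) = (2/(-1))*L² = (2*(-1))*L² = -2*L²)
Q = -8 + 10*√5 (Q = -8 + √(12 + 8)*5 = -8 + √20*5 = -8 + (2*√5)*5 = -8 + 10*√5 ≈ 14.361)
Q/20 + U(-8) = (-8 + 10*√5)/20 - 2*(-8)² = (-8 + 10*√5)*(1/20) - 2*64 = (-⅖ + √5/2) - 128 = -642/5 + √5/2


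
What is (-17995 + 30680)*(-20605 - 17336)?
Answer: -481281585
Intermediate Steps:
(-17995 + 30680)*(-20605 - 17336) = 12685*(-37941) = -481281585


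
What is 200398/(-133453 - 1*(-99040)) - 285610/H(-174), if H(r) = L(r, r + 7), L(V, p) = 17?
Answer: -9832103696/585021 ≈ -16806.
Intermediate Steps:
H(r) = 17
200398/(-133453 - 1*(-99040)) - 285610/H(-174) = 200398/(-133453 - 1*(-99040)) - 285610/17 = 200398/(-133453 + 99040) - 285610*1/17 = 200398/(-34413) - 285610/17 = 200398*(-1/34413) - 285610/17 = -200398/34413 - 285610/17 = -9832103696/585021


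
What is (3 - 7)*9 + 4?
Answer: -32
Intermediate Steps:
(3 - 7)*9 + 4 = -4*9 + 4 = -36 + 4 = -32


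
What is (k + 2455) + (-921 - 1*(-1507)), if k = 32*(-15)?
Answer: 2561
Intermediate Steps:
k = -480
(k + 2455) + (-921 - 1*(-1507)) = (-480 + 2455) + (-921 - 1*(-1507)) = 1975 + (-921 + 1507) = 1975 + 586 = 2561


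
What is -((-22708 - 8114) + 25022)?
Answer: 5800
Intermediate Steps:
-((-22708 - 8114) + 25022) = -(-30822 + 25022) = -1*(-5800) = 5800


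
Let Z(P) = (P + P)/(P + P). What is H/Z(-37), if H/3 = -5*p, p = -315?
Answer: 4725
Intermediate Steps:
H = 4725 (H = 3*(-5*(-315)) = 3*1575 = 4725)
Z(P) = 1 (Z(P) = (2*P)/((2*P)) = (2*P)*(1/(2*P)) = 1)
H/Z(-37) = 4725/1 = 4725*1 = 4725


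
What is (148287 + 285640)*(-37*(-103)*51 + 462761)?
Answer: 285142978094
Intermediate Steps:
(148287 + 285640)*(-37*(-103)*51 + 462761) = 433927*(3811*51 + 462761) = 433927*(194361 + 462761) = 433927*657122 = 285142978094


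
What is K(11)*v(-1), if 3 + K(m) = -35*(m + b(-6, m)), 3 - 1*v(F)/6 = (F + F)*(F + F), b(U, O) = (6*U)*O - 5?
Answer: -81882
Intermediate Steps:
b(U, O) = -5 + 6*O*U (b(U, O) = 6*O*U - 5 = -5 + 6*O*U)
v(F) = 18 - 24*F² (v(F) = 18 - 6*(F + F)*(F + F) = 18 - 6*2*F*2*F = 18 - 24*F²)
K(m) = 172 + 1225*m (K(m) = -3 - 35*(m + (-5 + 6*m*(-6))) = -3 - 35*(m + (-5 - 36*m)) = -3 - 35*(-5 - 35*m) = -3 + (175 + 1225*m) = 172 + 1225*m)
K(11)*v(-1) = (172 + 1225*11)*(18 - 24*(-1)²) = (172 + 13475)*(18 - 24*1) = 13647*(18 - 24) = 13647*(-6) = -81882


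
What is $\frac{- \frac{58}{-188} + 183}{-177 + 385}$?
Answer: $\frac{17231}{19552} \approx 0.88129$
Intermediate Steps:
$\frac{- \frac{58}{-188} + 183}{-177 + 385} = \frac{\left(-58\right) \left(- \frac{1}{188}\right) + 183}{208} = \left(\frac{29}{94} + 183\right) \frac{1}{208} = \frac{17231}{94} \cdot \frac{1}{208} = \frac{17231}{19552}$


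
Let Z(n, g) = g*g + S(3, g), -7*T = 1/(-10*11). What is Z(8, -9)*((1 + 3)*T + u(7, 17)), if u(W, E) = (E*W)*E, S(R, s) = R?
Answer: 9346284/55 ≈ 1.6993e+5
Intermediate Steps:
T = 1/770 (T = -1/(7*(-10)*11) = -(-1)/(70*11) = -⅐*(-1/110) = 1/770 ≈ 0.0012987)
u(W, E) = W*E²
Z(n, g) = 3 + g² (Z(n, g) = g*g + 3 = g² + 3 = 3 + g²)
Z(8, -9)*((1 + 3)*T + u(7, 17)) = (3 + (-9)²)*((1 + 3)*(1/770) + 7*17²) = (3 + 81)*(4*(1/770) + 7*289) = 84*(2/385 + 2023) = 84*(778857/385) = 9346284/55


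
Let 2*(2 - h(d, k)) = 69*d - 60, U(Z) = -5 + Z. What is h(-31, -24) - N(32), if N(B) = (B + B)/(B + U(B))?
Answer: 129849/118 ≈ 1100.4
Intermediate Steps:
h(d, k) = 32 - 69*d/2 (h(d, k) = 2 - (69*d - 60)/2 = 2 - (-60 + 69*d)/2 = 2 + (30 - 69*d/2) = 32 - 69*d/2)
N(B) = 2*B/(-5 + 2*B) (N(B) = (B + B)/(B + (-5 + B)) = (2*B)/(-5 + 2*B) = 2*B/(-5 + 2*B))
h(-31, -24) - N(32) = (32 - 69/2*(-31)) - 2*32/(-5 + 2*32) = (32 + 2139/2) - 2*32/(-5 + 64) = 2203/2 - 2*32/59 = 2203/2 - 1*64/59 = 2203/2 - 64/59 = 129849/118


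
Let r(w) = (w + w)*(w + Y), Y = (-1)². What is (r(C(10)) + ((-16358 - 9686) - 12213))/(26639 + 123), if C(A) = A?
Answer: -38037/26762 ≈ -1.4213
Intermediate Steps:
Y = 1
r(w) = 2*w*(1 + w) (r(w) = (w + w)*(w + 1) = (2*w)*(1 + w) = 2*w*(1 + w))
(r(C(10)) + ((-16358 - 9686) - 12213))/(26639 + 123) = (2*10*(1 + 10) + ((-16358 - 9686) - 12213))/(26639 + 123) = (2*10*11 + (-26044 - 12213))/26762 = (220 - 38257)*(1/26762) = -38037*1/26762 = -38037/26762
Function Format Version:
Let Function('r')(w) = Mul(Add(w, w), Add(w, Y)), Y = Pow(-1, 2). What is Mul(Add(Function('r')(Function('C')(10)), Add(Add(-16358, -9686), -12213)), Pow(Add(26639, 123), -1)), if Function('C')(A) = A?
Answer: Rational(-38037, 26762) ≈ -1.4213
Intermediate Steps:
Y = 1
Function('r')(w) = Mul(2, w, Add(1, w)) (Function('r')(w) = Mul(Add(w, w), Add(w, 1)) = Mul(Mul(2, w), Add(1, w)) = Mul(2, w, Add(1, w)))
Mul(Add(Function('r')(Function('C')(10)), Add(Add(-16358, -9686), -12213)), Pow(Add(26639, 123), -1)) = Mul(Add(Mul(2, 10, Add(1, 10)), Add(Add(-16358, -9686), -12213)), Pow(Add(26639, 123), -1)) = Mul(Add(Mul(2, 10, 11), Add(-26044, -12213)), Pow(26762, -1)) = Mul(Add(220, -38257), Rational(1, 26762)) = Mul(-38037, Rational(1, 26762)) = Rational(-38037, 26762)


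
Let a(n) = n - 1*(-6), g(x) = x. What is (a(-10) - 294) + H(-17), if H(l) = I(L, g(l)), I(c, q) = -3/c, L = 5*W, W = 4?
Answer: -5963/20 ≈ -298.15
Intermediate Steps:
L = 20 (L = 5*4 = 20)
a(n) = 6 + n (a(n) = n + 6 = 6 + n)
H(l) = -3/20
(a(-10) - 294) + H(-17) = ((6 - 10) - 294) - 3/20 = (-4 - 294) - 3/20 = -298 - 3/20 = -5963/20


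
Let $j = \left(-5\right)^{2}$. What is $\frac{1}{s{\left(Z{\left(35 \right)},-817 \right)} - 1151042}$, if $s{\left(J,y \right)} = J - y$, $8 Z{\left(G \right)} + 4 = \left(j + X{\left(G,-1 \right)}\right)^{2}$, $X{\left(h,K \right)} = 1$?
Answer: $- \frac{1}{1150141} \approx -8.6946 \cdot 10^{-7}$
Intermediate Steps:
$j = 25$
$Z{\left(G \right)} = 84$ ($Z{\left(G \right)} = - \frac{1}{2} + \frac{\left(25 + 1\right)^{2}}{8} = - \frac{1}{2} + \frac{26^{2}}{8} = - \frac{1}{2} + \frac{1}{8} \cdot 676 = - \frac{1}{2} + \frac{169}{2} = 84$)
$\frac{1}{s{\left(Z{\left(35 \right)},-817 \right)} - 1151042} = \frac{1}{\left(84 - -817\right) - 1151042} = \frac{1}{\left(84 + 817\right) - 1151042} = \frac{1}{901 - 1151042} = \frac{1}{-1150141} = - \frac{1}{1150141}$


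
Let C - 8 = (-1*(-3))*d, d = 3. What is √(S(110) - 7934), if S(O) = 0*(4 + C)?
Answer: I*√7934 ≈ 89.073*I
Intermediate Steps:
C = 17 (C = 8 - 1*(-3)*3 = 8 + 3*3 = 8 + 9 = 17)
S(O) = 0 (S(O) = 0*(4 + 17) = 0*21 = 0)
√(S(110) - 7934) = √(0 - 7934) = √(-7934) = I*√7934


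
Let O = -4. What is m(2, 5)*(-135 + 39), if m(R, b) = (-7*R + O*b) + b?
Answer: 2784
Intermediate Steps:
m(R, b) = -7*R - 3*b (m(R, b) = (-7*R - 4*b) + b = -7*R - 3*b)
m(2, 5)*(-135 + 39) = (-7*2 - 3*5)*(-135 + 39) = (-14 - 15)*(-96) = -29*(-96) = 2784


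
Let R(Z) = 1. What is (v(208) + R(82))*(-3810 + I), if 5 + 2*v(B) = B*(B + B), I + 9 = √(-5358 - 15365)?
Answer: -330438975/2 + 86525*I*√20723/2 ≈ -1.6522e+8 + 6.2278e+6*I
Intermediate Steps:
I = -9 + I*√20723 (I = -9 + √(-5358 - 15365) = -9 + √(-20723) = -9 + I*√20723 ≈ -9.0 + 143.95*I)
v(B) = -5/2 + B² (v(B) = -5/2 + (B*(B + B))/2 = -5/2 + (B*(2*B))/2 = -5/2 + (2*B²)/2 = -5/2 + B²)
(v(208) + R(82))*(-3810 + I) = ((-5/2 + 208²) + 1)*(-3810 + (-9 + I*√20723)) = ((-5/2 + 43264) + 1)*(-3819 + I*√20723) = (86523/2 + 1)*(-3819 + I*√20723) = 86525*(-3819 + I*√20723)/2 = -330438975/2 + 86525*I*√20723/2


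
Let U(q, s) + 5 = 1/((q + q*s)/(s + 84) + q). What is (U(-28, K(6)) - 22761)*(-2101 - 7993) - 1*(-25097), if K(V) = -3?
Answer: 36312424359/158 ≈ 2.2983e+8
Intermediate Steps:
U(q, s) = -5 + 1/(q + (q + q*s)/(84 + s)) (U(q, s) = -5 + 1/((q + q*s)/(s + 84) + q) = -5 + 1/((q + q*s)/(84 + s) + q) = -5 + 1/(q + (q + q*s)/(84 + s)))
(U(-28, K(6)) - 22761)*(-2101 - 7993) - 1*(-25097) = ((84 - 3 - 425*(-28) - 10*(-28)*(-3))/((-28)*(85 + 2*(-3))) - 22761)*(-2101 - 7993) - 1*(-25097) = (-(84 - 3 + 11900 - 840)/(28*(85 - 6)) - 22761)*(-10094) + 25097 = (-1/28*11141/79 - 22761)*(-10094) + 25097 = (-1/28*1/79*11141 - 22761)*(-10094) + 25097 = (-11141/2212 - 22761)*(-10094) + 25097 = -50358473/2212*(-10094) + 25097 = 36308459033/158 + 25097 = 36312424359/158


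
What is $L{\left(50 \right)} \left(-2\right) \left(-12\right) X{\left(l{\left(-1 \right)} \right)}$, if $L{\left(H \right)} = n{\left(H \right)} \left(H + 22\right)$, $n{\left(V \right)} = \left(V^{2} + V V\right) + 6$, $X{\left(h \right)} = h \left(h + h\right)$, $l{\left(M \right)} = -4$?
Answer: $276811776$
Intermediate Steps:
$X{\left(h \right)} = 2 h^{2}$ ($X{\left(h \right)} = h 2 h = 2 h^{2}$)
$n{\left(V \right)} = 6 + 2 V^{2}$ ($n{\left(V \right)} = \left(V^{2} + V^{2}\right) + 6 = 2 V^{2} + 6 = 6 + 2 V^{2}$)
$L{\left(H \right)} = \left(6 + 2 H^{2}\right) \left(22 + H\right)$ ($L{\left(H \right)} = \left(6 + 2 H^{2}\right) \left(H + 22\right) = \left(6 + 2 H^{2}\right) \left(22 + H\right)$)
$L{\left(50 \right)} \left(-2\right) \left(-12\right) X{\left(l{\left(-1 \right)} \right)} = 2 \left(3 + 50^{2}\right) \left(22 + 50\right) \left(-2\right) \left(-12\right) 2 \left(-4\right)^{2} = 2 \left(3 + 2500\right) 72 \cdot 24 \cdot 2 \cdot 16 = 2 \cdot 2503 \cdot 72 \cdot 24 \cdot 32 = 360432 \cdot 768 = 276811776$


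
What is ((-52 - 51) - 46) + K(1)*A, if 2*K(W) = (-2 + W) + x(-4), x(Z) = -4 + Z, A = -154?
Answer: 544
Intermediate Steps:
K(W) = -5 + W/2 (K(W) = ((-2 + W) + (-4 - 4))/2 = ((-2 + W) - 8)/2 = (-10 + W)/2 = -5 + W/2)
((-52 - 51) - 46) + K(1)*A = ((-52 - 51) - 46) + (-5 + (½)*1)*(-154) = (-103 - 46) + (-5 + ½)*(-154) = -149 - 9/2*(-154) = -149 + 693 = 544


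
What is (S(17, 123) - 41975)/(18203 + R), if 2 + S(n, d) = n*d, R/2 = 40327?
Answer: -3626/8987 ≈ -0.40347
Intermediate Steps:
R = 80654 (R = 2*40327 = 80654)
S(n, d) = -2 + d*n (S(n, d) = -2 + n*d = -2 + d*n)
(S(17, 123) - 41975)/(18203 + R) = ((-2 + 123*17) - 41975)/(18203 + 80654) = ((-2 + 2091) - 41975)/98857 = (2089 - 41975)*(1/98857) = -39886*1/98857 = -3626/8987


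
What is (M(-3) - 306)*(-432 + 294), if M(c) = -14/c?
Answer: 41584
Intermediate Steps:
(M(-3) - 306)*(-432 + 294) = (-14/(-3) - 306)*(-432 + 294) = (-14*(-⅓) - 306)*(-138) = (14/3 - 306)*(-138) = -904/3*(-138) = 41584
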